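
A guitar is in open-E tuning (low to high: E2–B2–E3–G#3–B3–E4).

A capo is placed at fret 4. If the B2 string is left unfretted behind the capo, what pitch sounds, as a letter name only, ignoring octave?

The capo raises the open B2 by 4 semitones to D#3; fretting 0 more gives B2 + 4 + 0 = B2 + 4 semitones, landing on D#.

D#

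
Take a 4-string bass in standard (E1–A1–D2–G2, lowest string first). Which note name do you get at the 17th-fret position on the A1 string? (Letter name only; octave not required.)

The open A1 string plus 17 semitones: A–A#–B–C–…–C–C#–D.

D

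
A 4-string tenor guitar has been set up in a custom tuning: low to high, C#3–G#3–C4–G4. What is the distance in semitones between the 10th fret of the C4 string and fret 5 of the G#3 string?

9 semitones

C4 at fret 10 → A#4 (MIDI 70); G#3 at fret 5 → C#4 (MIDI 61).
70 − 61 = 9, so the two pitches are 9 semitones apart, with A#4 the higher.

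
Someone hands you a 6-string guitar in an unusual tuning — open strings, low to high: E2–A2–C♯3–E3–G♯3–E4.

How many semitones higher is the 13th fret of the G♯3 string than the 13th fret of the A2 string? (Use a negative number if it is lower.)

11 semitones

G♯3 at fret 13 → A4 (MIDI 69); A2 at fret 13 → A♯3 (MIDI 58).
69 − 58 = 11, so the two pitches are 11 semitones apart.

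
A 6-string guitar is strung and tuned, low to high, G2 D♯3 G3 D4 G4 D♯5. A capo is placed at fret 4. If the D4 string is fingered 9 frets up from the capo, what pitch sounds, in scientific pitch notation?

The capo raises the open D4 by 4 semitones to F♯4; fretting 9 more gives D4 + 4 + 9 = D4 + 13 semitones = D♯5.

D♯5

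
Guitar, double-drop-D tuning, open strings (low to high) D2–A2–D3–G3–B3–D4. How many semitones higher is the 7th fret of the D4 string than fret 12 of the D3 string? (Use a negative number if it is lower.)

D4 at fret 7 → A4 (MIDI 69); D3 at fret 12 → D4 (MIDI 62).
69 − 62 = 7, so the two pitches are 7 semitones apart.

7 semitones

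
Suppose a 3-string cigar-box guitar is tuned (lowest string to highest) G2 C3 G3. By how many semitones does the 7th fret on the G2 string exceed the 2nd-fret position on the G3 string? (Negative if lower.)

G2 at fret 7 → D3 (MIDI 50); G3 at fret 2 → A3 (MIDI 57).
50 − 57 = -7, so the two pitches are 7 semitones apart.

-7 semitones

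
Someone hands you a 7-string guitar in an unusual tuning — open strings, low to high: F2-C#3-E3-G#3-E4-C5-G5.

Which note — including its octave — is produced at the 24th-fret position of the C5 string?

C7

Each fret is one semitone, so C5 + 24 = C7.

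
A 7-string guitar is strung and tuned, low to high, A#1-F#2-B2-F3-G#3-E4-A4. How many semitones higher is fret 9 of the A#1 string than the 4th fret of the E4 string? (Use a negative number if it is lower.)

-25 semitones

A#1 at fret 9 → G2 (MIDI 43); E4 at fret 4 → G#4 (MIDI 68).
43 − 68 = -25, so the two pitches are 25 semitones apart.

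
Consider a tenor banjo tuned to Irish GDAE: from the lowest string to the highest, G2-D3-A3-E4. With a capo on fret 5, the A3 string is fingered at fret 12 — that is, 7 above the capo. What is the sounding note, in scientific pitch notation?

A4

The capo raises the open A3 by 5 semitones to D4; fretting 7 more gives A3 + 5 + 7 = A3 + 12 semitones = A4.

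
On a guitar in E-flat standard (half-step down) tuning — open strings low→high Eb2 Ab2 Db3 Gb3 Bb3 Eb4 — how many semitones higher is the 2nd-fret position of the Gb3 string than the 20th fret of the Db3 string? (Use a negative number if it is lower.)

-13 semitones

Gb3 at fret 2 → Ab3 (MIDI 56); Db3 at fret 20 → A4 (MIDI 69).
56 − 69 = -13, so the two pitches are 13 semitones apart.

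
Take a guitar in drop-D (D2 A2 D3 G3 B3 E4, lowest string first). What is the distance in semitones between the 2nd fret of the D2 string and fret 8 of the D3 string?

D2 at fret 2 → E2 (MIDI 40); D3 at fret 8 → A#3 (MIDI 58).
40 − 58 = -18, so the two pitches are 18 semitones apart, with A#3 the higher.

18 semitones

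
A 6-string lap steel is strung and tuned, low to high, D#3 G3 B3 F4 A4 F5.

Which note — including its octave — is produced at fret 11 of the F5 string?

E6

The open F5 string plus 11 semitones: F–F#–G–G#–…–D–D#–E.
The walk passes from B into C once, so the octave number goes from 5 to 6.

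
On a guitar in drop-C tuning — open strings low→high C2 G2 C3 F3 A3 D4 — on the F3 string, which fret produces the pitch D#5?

22

D#5 is 22 semitones above the open F3 (F–F#–G–G#–…–C#–D–D#), so it sits at fret 22.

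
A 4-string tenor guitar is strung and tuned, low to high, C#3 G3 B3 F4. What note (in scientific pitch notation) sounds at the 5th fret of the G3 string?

C4

Each fret is one semitone, so G3 + 5 = C4.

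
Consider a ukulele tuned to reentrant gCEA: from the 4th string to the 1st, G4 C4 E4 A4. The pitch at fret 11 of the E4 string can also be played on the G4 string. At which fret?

Fret 11 on E4 is MIDI 64 + 11 = 75 (D#5). On the G4 string (open MIDI 67), that pitch is 75 − 67 = fret 8.

8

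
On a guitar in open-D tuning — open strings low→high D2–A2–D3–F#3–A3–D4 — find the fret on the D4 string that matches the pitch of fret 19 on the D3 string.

7

D3 at fret 19 is D3 + 19 semitones = A4.
The open D4 string is 12 semitones above the open D3, so the same pitch on the D4 string lies at fret 19 − 12 = 7.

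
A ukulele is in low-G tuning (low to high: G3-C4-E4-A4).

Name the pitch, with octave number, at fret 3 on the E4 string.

E4 is MIDI 64. Adding 3 gives 67, which is G4.

G4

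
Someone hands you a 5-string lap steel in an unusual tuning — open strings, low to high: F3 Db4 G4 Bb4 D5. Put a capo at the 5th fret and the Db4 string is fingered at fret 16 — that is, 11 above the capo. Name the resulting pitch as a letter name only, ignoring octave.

F

The capo raises the open Db4 by 5 semitones to Gb4; fretting 11 more gives Db4 + 5 + 11 = Db4 + 16 semitones, landing on F.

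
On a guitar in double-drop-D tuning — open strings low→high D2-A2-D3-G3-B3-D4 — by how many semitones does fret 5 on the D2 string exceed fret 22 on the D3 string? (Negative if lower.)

-29 semitones

D2 at fret 5 → G2 (MIDI 43); D3 at fret 22 → C5 (MIDI 72).
43 − 72 = -29, so the two pitches are 29 semitones apart.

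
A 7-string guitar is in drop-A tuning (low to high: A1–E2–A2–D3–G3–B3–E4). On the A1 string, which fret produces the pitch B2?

14

B2 is 14 semitones above the open A1 (A–A#–B–C–…–A–A#–B), so it sits at fret 14.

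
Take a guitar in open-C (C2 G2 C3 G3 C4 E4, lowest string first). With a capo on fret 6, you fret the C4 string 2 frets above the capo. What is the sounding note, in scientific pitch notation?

The capo raises the open C4 by 6 semitones to F#4; fretting 2 more gives C4 + 6 + 2 = C4 + 8 semitones = G#4.

G#4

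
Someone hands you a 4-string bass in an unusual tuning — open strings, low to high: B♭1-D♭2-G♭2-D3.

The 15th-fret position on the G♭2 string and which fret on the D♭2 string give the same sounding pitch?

Fret 15 on G♭2 is MIDI 42 + 15 = 57 (A3). On the D♭2 string (open MIDI 37), that pitch is 57 − 37 = fret 20.

20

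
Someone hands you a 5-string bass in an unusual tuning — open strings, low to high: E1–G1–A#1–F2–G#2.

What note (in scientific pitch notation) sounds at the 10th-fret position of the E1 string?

D2

E1 is MIDI 28. Adding 10 gives 38, which is D2.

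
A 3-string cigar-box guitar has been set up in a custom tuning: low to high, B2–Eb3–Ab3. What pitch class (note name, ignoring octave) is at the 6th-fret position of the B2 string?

F

Each fret is one semitone, so B2 + 6 = F.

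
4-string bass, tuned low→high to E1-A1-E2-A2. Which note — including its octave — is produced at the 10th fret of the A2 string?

A2 is MIDI 45. Adding 10 gives 55, which is G3.

G3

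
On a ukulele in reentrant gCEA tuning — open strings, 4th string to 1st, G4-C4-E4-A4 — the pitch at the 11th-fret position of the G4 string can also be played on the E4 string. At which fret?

G4 at fret 11 is G4 + 11 semitones = F#5.
The open E4 string is 3 semitones below the open G4, so the same pitch on the E4 string lies at fret 11 + 3 = 14.

14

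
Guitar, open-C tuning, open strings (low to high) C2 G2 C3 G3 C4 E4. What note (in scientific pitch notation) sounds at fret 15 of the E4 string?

G5

The open E4 string plus 15 semitones: E–F–F#–G–…–F–F#–G.
The walk passes from B into C once, so the octave number goes from 4 to 5.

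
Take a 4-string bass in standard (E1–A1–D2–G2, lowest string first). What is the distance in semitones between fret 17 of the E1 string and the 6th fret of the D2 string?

E1 at fret 17 → A2 (MIDI 45); D2 at fret 6 → G♯2 (MIDI 44).
45 − 44 = 1, so the two pitches are 1 semitone apart, with A2 the higher.

1 semitone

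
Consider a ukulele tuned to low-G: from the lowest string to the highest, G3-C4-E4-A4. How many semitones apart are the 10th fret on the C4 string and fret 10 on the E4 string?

4 semitones

C4 at fret 10 → A#4 (MIDI 70); E4 at fret 10 → D5 (MIDI 74).
70 − 74 = -4, so the two pitches are 4 semitones apart, with D5 the higher.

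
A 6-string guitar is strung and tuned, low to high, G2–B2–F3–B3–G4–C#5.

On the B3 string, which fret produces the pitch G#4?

G#4 is 9 semitones above the open B3 (B–C–C#–D–D#–E–F–F#–G–G#), so it sits at fret 9.

9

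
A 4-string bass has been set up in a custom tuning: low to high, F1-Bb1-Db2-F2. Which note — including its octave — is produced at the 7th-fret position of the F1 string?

C2

Each fret is one semitone, so F1 + 7 = C2.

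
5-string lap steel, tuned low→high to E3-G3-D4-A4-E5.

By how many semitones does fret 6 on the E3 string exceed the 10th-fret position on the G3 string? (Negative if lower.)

E3 at fret 6 → Bb3 (MIDI 58); G3 at fret 10 → F4 (MIDI 65).
58 − 65 = -7, so the two pitches are 7 semitones apart.

-7 semitones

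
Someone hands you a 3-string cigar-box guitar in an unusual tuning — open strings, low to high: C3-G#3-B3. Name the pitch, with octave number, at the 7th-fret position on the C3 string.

G3

The open C3 string plus 7 semitones: C–C#–D–D#–E–F–F#–G.
No B→C boundary is crossed, so the octave stays at 3.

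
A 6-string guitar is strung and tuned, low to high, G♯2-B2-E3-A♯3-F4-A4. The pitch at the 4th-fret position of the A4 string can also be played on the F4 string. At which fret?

A4 at fret 4 is A4 + 4 semitones = C♯5.
The open F4 string is 4 semitones below the open A4, so the same pitch on the F4 string lies at fret 4 + 4 = 8.

8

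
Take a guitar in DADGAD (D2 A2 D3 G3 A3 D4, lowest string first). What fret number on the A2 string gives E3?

7

E3 is 7 semitones above the open A2 (A–A#–B–C–C#–D–D#–E), so it sits at fret 7.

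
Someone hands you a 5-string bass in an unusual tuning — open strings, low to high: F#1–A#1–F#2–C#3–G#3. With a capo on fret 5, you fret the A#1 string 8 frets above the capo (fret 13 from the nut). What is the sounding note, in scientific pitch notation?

B2

The capo raises the open A#1 by 5 semitones to D#2; fretting 8 more gives A#1 + 5 + 8 = A#1 + 13 semitones = B2.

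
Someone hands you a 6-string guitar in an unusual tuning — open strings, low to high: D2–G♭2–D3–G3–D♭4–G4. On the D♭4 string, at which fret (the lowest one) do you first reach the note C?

11

From D♭4, count semitones up the chromatic scale until reaching C: Db–D–Eb–E–…–Bb–B–C — 11 steps.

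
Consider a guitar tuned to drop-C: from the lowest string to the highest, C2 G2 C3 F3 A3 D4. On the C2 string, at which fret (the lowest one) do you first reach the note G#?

From C2, count semitones up the chromatic scale until reaching G#: C–C#–D–D#–E–F–F#–G–G# — 8 steps.

8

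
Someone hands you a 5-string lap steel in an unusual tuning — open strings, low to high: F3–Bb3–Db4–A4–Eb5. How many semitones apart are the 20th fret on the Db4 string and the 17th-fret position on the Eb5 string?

Db4 at fret 20 → A5 (MIDI 81); Eb5 at fret 17 → Ab6 (MIDI 92).
81 − 92 = -11, so the two pitches are 11 semitones apart, with Ab6 the higher.

11 semitones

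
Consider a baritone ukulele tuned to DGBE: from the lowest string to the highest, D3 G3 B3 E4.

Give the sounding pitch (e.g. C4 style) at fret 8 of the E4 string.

C5

E4 is MIDI 64. Adding 8 gives 72, which is C5.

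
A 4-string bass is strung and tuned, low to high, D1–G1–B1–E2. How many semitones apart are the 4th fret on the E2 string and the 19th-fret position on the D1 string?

1 semitone

E2 at fret 4 → G#2 (MIDI 44); D1 at fret 19 → A2 (MIDI 45).
44 − 45 = -1, so the two pitches are 1 semitone apart, with A2 the higher.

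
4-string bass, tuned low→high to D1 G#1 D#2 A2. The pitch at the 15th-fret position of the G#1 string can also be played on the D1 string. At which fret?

G#1 at fret 15 is G#1 + 15 semitones = B2.
The open D1 string is 6 semitones below the open G#1, so the same pitch on the D1 string lies at fret 15 + 6 = 21.

21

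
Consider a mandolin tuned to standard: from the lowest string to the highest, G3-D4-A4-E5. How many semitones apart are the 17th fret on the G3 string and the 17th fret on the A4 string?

14 semitones

G3 at fret 17 → C5 (MIDI 72); A4 at fret 17 → D6 (MIDI 86).
72 − 86 = -14, so the two pitches are 14 semitones apart, with D6 the higher.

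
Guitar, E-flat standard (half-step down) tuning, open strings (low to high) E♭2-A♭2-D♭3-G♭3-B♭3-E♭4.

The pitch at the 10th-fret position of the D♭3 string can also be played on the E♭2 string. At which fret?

20

Fret 10 on D♭3 is MIDI 49 + 10 = 59 (B3). On the E♭2 string (open MIDI 39), that pitch is 59 − 39 = fret 20.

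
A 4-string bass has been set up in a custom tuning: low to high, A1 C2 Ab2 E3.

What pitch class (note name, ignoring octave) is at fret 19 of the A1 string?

The open A1 string plus 19 semitones: A–Bb–B–C–…–D–Eb–E.

E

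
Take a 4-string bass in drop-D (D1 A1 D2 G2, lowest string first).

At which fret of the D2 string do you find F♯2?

F♯2 is 4 semitones above the open D2 (D–D#–E–F–F#), so it sits at fret 4.

4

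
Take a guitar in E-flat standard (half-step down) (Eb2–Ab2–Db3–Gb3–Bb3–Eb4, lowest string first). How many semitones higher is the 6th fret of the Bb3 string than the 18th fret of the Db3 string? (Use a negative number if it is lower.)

-3 semitones

Bb3 at fret 6 → E4 (MIDI 64); Db3 at fret 18 → G4 (MIDI 67).
64 − 67 = -3, so the two pitches are 3 semitones apart.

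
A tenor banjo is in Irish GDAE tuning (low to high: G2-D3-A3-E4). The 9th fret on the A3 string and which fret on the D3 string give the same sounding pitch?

A3 at fret 9 is A3 + 9 semitones = F#4.
The open D3 string is 7 semitones below the open A3, so the same pitch on the D3 string lies at fret 9 + 7 = 16.

16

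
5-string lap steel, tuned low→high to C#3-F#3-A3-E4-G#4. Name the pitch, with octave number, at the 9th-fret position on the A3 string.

F#4

A3 is MIDI 57. Adding 9 gives 66, which is F#4.
(Equivalently spelled Gb4.)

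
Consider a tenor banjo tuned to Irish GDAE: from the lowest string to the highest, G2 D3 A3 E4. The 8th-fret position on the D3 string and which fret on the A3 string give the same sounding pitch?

D3 at fret 8 is D3 + 8 semitones = A#3.
The open A3 string is 7 semitones above the open D3, so the same pitch on the A3 string lies at fret 8 − 7 = 1.

1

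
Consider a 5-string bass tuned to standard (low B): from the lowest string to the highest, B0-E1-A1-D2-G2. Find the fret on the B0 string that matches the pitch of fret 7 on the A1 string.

17

A1 at fret 7 is A1 + 7 semitones = E2.
The open B0 string is 10 semitones below the open A1, so the same pitch on the B0 string lies at fret 7 + 10 = 17.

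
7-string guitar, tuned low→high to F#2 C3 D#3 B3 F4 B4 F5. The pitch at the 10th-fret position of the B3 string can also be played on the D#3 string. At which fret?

B3 at fret 10 is B3 + 10 semitones = A4.
The open D#3 string is 8 semitones below the open B3, so the same pitch on the D#3 string lies at fret 10 + 8 = 18.

18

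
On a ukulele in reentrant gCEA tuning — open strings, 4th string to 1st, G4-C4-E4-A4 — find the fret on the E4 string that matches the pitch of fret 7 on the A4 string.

12

Fret 7 on A4 is MIDI 69 + 7 = 76 (E5). On the E4 string (open MIDI 64), that pitch is 76 − 64 = fret 12.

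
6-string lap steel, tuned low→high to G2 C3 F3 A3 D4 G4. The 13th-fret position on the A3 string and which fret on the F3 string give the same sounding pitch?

17

A3 at fret 13 is A3 + 13 semitones = A♯4.
The open F3 string is 4 semitones below the open A3, so the same pitch on the F3 string lies at fret 13 + 4 = 17.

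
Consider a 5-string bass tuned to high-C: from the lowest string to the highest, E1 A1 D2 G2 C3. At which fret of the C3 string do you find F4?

17

F4 is 17 semitones above the open C3 (C–C#–D–D#–…–D#–E–F), so it sits at fret 17.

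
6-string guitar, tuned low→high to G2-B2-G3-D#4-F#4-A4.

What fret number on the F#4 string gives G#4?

2

G#4 is 2 semitones above the open F#4 (F#–G–G#), so it sits at fret 2.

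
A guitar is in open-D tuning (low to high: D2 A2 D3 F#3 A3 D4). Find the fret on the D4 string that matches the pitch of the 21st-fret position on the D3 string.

9

Fret 21 on D3 is MIDI 50 + 21 = 71 (B4). On the D4 string (open MIDI 62), that pitch is 71 − 62 = fret 9.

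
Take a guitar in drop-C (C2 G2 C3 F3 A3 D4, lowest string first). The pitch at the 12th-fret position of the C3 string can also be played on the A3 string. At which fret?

C3 at fret 12 is C3 + 12 semitones = C4.
The open A3 string is 9 semitones above the open C3, so the same pitch on the A3 string lies at fret 12 − 9 = 3.

3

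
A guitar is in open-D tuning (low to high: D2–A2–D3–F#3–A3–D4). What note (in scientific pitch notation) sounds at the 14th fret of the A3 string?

B4

Each fret is one semitone, so A3 + 14 = B4.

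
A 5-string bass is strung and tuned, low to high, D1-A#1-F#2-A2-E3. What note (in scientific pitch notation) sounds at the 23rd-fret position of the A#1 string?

A#1 is MIDI 34. Adding 23 gives 57, which is A3.

A3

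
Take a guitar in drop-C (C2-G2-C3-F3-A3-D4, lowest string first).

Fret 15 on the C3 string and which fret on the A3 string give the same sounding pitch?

C3 at fret 15 is C3 + 15 semitones = D♯4.
The open A3 string is 9 semitones above the open C3, so the same pitch on the A3 string lies at fret 15 − 9 = 6.

6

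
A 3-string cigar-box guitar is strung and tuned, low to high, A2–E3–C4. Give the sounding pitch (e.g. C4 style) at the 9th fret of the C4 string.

A4

C4 is MIDI 60. Adding 9 gives 69, which is A4.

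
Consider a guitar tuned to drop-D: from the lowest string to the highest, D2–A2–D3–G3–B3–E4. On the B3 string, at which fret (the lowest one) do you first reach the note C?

From B3, count semitones up the chromatic scale until reaching C: B–C — 1 step.

1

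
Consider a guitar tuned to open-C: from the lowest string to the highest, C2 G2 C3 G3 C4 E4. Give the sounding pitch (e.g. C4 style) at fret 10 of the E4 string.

D5

E4 is MIDI 64. Adding 10 gives 74, which is D5.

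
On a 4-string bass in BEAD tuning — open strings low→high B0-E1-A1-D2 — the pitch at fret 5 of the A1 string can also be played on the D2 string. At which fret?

0

A1 at fret 5 is A1 + 5 semitones = D2.
The open D2 string is 5 semitones above the open A1, so the same pitch on the D2 string lies at fret 5 − 5 = 0.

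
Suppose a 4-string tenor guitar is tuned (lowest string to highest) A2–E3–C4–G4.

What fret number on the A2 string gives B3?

14

B3 is 14 semitones above the open A2 (A–A#–B–C–…–A–A#–B), so it sits at fret 14.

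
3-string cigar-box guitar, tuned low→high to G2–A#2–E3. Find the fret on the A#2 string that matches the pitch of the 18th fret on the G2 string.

15

G2 at fret 18 is G2 + 18 semitones = C#4.
The open A#2 string is 3 semitones above the open G2, so the same pitch on the A#2 string lies at fret 18 − 3 = 15.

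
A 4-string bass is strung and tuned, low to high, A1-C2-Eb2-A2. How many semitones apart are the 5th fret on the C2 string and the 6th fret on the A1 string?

C2 at fret 5 → F2 (MIDI 41); A1 at fret 6 → Eb2 (MIDI 39).
41 − 39 = 2, so the two pitches are 2 semitones apart, with F2 the higher.

2 semitones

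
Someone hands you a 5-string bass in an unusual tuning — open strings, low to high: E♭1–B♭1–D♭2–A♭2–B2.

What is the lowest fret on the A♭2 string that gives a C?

From A♭2, count semitones up the chromatic scale until reaching C: Ab–A–Bb–B–C — 4 steps.

4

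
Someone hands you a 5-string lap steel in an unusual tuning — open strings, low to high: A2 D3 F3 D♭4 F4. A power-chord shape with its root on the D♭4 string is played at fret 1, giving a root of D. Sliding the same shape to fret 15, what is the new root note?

Moving from fret 1 to fret 15 shifts the root by 14 semitones.
D up 14 semitones is E.

E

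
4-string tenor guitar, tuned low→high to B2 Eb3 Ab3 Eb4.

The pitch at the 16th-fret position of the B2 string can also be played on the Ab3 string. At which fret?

Fret 16 on B2 is MIDI 47 + 16 = 63 (Eb4). On the Ab3 string (open MIDI 56), that pitch is 63 − 56 = fret 7.

7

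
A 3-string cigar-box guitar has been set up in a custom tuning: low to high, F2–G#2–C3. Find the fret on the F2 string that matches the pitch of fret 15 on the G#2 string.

Fret 15 on G#2 is MIDI 44 + 15 = 59 (B3). On the F2 string (open MIDI 41), that pitch is 59 − 41 = fret 18.

18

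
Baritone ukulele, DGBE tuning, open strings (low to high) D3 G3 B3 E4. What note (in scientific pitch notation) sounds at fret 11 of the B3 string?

A#4

The open B3 string plus 11 semitones: B–C–C#–D–…–G#–A–A#.
The walk passes from B into C once, so the octave number goes from 3 to 4.
(Equivalently spelled Bb4.)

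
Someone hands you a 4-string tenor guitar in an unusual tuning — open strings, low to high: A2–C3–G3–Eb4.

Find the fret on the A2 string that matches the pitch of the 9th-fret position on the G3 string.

G3 at fret 9 is G3 + 9 semitones = E4.
The open A2 string is 10 semitones below the open G3, so the same pitch on the A2 string lies at fret 9 + 10 = 19.

19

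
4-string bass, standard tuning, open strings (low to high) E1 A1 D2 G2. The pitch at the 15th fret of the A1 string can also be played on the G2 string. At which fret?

5

A1 at fret 15 is A1 + 15 semitones = C3.
The open G2 string is 10 semitones above the open A1, so the same pitch on the G2 string lies at fret 15 − 10 = 5.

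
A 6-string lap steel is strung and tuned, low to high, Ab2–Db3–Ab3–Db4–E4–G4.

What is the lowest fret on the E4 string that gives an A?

5

From E4, count semitones up the chromatic scale until reaching A: E–F–Gb–G–Ab–A — 5 steps.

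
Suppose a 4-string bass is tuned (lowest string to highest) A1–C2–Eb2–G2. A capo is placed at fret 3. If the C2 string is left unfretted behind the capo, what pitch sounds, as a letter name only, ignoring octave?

Eb

The capo raises the open C2 by 3 semitones to Eb2; fretting 0 more gives C2 + 3 + 0 = C2 + 3 semitones, landing on Eb.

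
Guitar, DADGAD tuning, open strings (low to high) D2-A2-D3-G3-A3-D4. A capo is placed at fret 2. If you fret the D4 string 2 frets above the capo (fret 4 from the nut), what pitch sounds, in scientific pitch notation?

F#4

The capo raises the open D4 by 2 semitones to E4; fretting 2 more gives D4 + 2 + 2 = D4 + 4 semitones = F#4.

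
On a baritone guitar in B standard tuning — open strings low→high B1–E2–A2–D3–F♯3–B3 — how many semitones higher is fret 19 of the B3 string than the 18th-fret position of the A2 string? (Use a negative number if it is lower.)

B3 at fret 19 → F♯5 (MIDI 78); A2 at fret 18 → D♯4 (MIDI 63).
78 − 63 = 15, so the two pitches are 15 semitones apart.

15 semitones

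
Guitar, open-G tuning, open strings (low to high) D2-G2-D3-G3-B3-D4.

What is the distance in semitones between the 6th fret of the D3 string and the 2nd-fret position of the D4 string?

8 semitones

D3 at fret 6 → G#3 (MIDI 56); D4 at fret 2 → E4 (MIDI 64).
56 − 64 = -8, so the two pitches are 8 semitones apart, with E4 the higher.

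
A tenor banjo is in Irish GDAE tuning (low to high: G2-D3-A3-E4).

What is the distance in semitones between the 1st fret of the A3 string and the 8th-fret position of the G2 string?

7 semitones

A3 at fret 1 → A#3 (MIDI 58); G2 at fret 8 → D#3 (MIDI 51).
58 − 51 = 7, so the two pitches are 7 semitones apart, with A#3 the higher.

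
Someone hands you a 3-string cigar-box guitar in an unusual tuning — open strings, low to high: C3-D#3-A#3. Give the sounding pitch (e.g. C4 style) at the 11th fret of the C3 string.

The open C3 string plus 11 semitones: C–C#–D–D#–…–A–A#–B.
No B→C boundary is crossed, so the octave stays at 3.

B3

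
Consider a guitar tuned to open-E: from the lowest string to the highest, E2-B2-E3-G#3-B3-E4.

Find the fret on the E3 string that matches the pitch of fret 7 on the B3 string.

14

B3 at fret 7 is B3 + 7 semitones = F#4.
The open E3 string is 7 semitones below the open B3, so the same pitch on the E3 string lies at fret 7 + 7 = 14.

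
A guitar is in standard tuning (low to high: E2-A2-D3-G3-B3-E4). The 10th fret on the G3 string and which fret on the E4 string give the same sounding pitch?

1

Fret 10 on G3 is MIDI 55 + 10 = 65 (F4). On the E4 string (open MIDI 64), that pitch is 65 − 64 = fret 1.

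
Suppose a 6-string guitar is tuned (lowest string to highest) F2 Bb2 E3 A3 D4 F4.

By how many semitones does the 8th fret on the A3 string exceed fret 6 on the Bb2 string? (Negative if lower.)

13 semitones

A3 at fret 8 → F4 (MIDI 65); Bb2 at fret 6 → E3 (MIDI 52).
65 − 52 = 13, so the two pitches are 13 semitones apart.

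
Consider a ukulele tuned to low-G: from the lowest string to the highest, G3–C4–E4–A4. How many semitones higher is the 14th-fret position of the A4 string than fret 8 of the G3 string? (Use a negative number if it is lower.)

20 semitones

A4 at fret 14 → B5 (MIDI 83); G3 at fret 8 → D#4 (MIDI 63).
83 − 63 = 20, so the two pitches are 20 semitones apart.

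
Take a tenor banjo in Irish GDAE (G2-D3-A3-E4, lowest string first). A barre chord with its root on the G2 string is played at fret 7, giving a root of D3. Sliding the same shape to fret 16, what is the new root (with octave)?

Moving from fret 7 to fret 16 shifts the root by 9 semitones.
D3 up 9 semitones is B3.

B3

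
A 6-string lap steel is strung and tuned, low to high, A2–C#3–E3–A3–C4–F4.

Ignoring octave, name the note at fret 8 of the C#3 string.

The open C#3 string plus 8 semitones: C#–D–D#–E–F–F#–G–G#–A.

A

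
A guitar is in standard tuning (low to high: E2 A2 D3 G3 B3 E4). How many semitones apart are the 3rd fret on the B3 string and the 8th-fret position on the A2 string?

B3 at fret 3 → D4 (MIDI 62); A2 at fret 8 → F3 (MIDI 53).
62 − 53 = 9, so the two pitches are 9 semitones apart, with D4 the higher.

9 semitones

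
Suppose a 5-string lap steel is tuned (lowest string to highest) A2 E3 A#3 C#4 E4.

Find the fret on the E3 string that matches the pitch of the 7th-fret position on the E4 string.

19

E4 at fret 7 is E4 + 7 semitones = B4.
The open E3 string is 12 semitones below the open E4, so the same pitch on the E3 string lies at fret 7 + 12 = 19.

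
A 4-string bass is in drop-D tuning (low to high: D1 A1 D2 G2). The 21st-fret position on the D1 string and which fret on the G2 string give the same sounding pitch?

Fret 21 on D1 is MIDI 26 + 21 = 47 (B2). On the G2 string (open MIDI 43), that pitch is 47 − 43 = fret 4.

4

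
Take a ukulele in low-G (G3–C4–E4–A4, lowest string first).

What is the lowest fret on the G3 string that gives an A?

From G3, count semitones up the chromatic scale until reaching A: G–G#–A — 2 steps.

2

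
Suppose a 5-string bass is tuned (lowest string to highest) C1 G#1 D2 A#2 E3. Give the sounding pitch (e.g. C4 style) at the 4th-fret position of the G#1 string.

G#1 is MIDI 32. Adding 4 gives 36, which is C2.

C2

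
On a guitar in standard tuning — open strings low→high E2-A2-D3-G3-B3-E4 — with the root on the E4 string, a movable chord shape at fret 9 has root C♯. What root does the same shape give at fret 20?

Moving from fret 9 to fret 20 shifts the root by 11 semitones.
C♯ up 11 semitones is C.

C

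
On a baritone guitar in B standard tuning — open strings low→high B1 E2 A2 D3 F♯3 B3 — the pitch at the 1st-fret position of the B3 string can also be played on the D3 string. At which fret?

10

B3 at fret 1 is B3 + 1 semitone = C4.
The open D3 string is 9 semitones below the open B3, so the same pitch on the D3 string lies at fret 1 + 9 = 10.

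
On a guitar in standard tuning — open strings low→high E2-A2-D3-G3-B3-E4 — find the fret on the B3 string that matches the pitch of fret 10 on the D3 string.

D3 at fret 10 is D3 + 10 semitones = C4.
The open B3 string is 9 semitones above the open D3, so the same pitch on the B3 string lies at fret 10 − 9 = 1.

1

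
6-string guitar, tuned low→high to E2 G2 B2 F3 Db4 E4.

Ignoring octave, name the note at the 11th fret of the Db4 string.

The open Db4 string plus 11 semitones: Db–D–Eb–E–…–Bb–B–C.

C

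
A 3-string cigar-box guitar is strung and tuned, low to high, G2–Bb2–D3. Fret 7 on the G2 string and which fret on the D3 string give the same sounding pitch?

G2 at fret 7 is G2 + 7 semitones = D3.
The open D3 string is 7 semitones above the open G2, so the same pitch on the D3 string lies at fret 7 − 7 = 0.

0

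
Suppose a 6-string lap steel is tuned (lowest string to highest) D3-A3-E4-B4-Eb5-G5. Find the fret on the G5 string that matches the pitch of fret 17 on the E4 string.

2

E4 at fret 17 is E4 + 17 semitones = A5.
The open G5 string is 15 semitones above the open E4, so the same pitch on the G5 string lies at fret 17 − 15 = 2.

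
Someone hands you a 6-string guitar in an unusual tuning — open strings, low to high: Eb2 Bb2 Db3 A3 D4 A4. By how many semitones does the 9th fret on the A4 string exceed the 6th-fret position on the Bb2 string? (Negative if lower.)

26 semitones

A4 at fret 9 → Gb5 (MIDI 78); Bb2 at fret 6 → E3 (MIDI 52).
78 − 52 = 26, so the two pitches are 26 semitones apart.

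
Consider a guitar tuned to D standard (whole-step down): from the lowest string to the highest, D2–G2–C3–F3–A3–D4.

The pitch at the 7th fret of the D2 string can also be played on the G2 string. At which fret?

D2 at fret 7 is D2 + 7 semitones = A2.
The open G2 string is 5 semitones above the open D2, so the same pitch on the G2 string lies at fret 7 − 5 = 2.

2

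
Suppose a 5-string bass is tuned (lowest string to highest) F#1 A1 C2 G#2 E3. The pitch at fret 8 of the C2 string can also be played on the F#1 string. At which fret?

14

C2 at fret 8 is C2 + 8 semitones = G#2.
The open F#1 string is 6 semitones below the open C2, so the same pitch on the F#1 string lies at fret 8 + 6 = 14.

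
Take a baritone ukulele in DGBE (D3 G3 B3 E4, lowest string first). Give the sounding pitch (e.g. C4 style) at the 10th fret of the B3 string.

A4

The open B3 string plus 10 semitones: B–C–C#–D–…–G–G#–A.
The walk passes from B into C once, so the octave number goes from 3 to 4.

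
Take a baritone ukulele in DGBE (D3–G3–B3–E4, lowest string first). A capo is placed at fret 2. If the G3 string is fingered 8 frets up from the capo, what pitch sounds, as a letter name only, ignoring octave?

F

The capo raises the open G3 by 2 semitones to A3; fretting 8 more gives G3 + 2 + 8 = G3 + 10 semitones, landing on F.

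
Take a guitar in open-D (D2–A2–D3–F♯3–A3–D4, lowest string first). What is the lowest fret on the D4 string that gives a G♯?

6

From D4, count semitones up the chromatic scale until reaching G♯: D–D#–E–F–F#–G–G# — 6 steps.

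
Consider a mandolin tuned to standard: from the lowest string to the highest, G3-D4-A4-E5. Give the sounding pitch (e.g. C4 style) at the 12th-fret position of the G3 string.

G4

G3 is MIDI 55. Adding 12 gives 67, which is G4.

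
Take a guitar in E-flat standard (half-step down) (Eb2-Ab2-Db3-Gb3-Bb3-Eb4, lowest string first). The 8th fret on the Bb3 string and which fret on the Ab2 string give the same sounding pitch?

22

Bb3 at fret 8 is Bb3 + 8 semitones = Gb4.
The open Ab2 string is 14 semitones below the open Bb3, so the same pitch on the Ab2 string lies at fret 8 + 14 = 22.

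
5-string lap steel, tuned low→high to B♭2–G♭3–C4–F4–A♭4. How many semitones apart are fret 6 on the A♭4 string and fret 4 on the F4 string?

5 semitones

A♭4 at fret 6 → D5 (MIDI 74); F4 at fret 4 → A4 (MIDI 69).
74 − 69 = 5, so the two pitches are 5 semitones apart, with D5 the higher.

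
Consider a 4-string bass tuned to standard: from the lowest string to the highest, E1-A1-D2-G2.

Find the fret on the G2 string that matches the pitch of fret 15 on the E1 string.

E1 at fret 15 is E1 + 15 semitones = G2.
The open G2 string is 15 semitones above the open E1, so the same pitch on the G2 string lies at fret 15 − 15 = 0.

0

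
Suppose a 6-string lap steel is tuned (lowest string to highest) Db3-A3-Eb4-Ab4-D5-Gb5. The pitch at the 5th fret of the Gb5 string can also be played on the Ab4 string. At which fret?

Gb5 at fret 5 is Gb5 + 5 semitones = B5.
The open Ab4 string is 10 semitones below the open Gb5, so the same pitch on the Ab4 string lies at fret 5 + 10 = 15.

15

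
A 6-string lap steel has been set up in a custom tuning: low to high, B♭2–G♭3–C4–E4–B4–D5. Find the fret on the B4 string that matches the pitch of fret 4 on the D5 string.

Fret 4 on D5 is MIDI 74 + 4 = 78 (G♭5). On the B4 string (open MIDI 71), that pitch is 78 − 71 = fret 7.

7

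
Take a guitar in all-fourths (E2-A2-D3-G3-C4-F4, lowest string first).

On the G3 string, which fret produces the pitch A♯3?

A♯3 is 3 semitones above the open G3 (G–G#–A–A#), so it sits at fret 3.

3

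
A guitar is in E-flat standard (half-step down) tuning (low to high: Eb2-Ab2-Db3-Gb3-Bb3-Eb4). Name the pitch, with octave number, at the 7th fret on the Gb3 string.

Db4

The open Gb3 string plus 7 semitones: Gb–G–Ab–A–Bb–B–C–Db.
The walk passes from B into C once, so the octave number goes from 3 to 4.
(Equivalently spelled C#4.)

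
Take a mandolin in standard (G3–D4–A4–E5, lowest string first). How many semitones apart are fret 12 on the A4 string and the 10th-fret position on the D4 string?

A4 at fret 12 → A5 (MIDI 81); D4 at fret 10 → C5 (MIDI 72).
81 − 72 = 9, so the two pitches are 9 semitones apart, with A5 the higher.

9 semitones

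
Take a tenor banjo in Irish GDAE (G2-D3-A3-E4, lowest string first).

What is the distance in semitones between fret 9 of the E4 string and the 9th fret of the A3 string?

7 semitones

E4 at fret 9 → C♯5 (MIDI 73); A3 at fret 9 → F♯4 (MIDI 66).
73 − 66 = 7, so the two pitches are 7 semitones apart, with C♯5 the higher.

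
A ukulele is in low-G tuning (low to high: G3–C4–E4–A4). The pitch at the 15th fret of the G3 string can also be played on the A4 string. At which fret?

1

Fret 15 on G3 is MIDI 55 + 15 = 70 (A♯4). On the A4 string (open MIDI 69), that pitch is 70 − 69 = fret 1.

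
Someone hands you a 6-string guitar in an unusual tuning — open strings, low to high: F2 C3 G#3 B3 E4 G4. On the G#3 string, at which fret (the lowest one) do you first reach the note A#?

2

From G#3, count semitones up the chromatic scale until reaching A#: G#–A–A# — 2 steps.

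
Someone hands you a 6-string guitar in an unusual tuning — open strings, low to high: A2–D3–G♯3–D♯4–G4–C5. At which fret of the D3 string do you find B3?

9

B3 is 9 semitones above the open D3 (D–D#–E–F–F#–G–G#–A–A#–B), so it sits at fret 9.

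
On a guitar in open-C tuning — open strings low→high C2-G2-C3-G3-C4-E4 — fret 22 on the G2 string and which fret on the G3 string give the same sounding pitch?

G2 at fret 22 is G2 + 22 semitones = F4.
The open G3 string is 12 semitones above the open G2, so the same pitch on the G3 string lies at fret 22 − 12 = 10.

10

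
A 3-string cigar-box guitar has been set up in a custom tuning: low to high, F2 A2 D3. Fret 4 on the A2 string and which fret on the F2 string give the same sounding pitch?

8

Fret 4 on A2 is MIDI 45 + 4 = 49 (Db3). On the F2 string (open MIDI 41), that pitch is 49 − 41 = fret 8.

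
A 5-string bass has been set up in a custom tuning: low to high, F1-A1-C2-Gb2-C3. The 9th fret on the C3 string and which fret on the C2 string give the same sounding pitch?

Fret 9 on C3 is MIDI 48 + 9 = 57 (A3). On the C2 string (open MIDI 36), that pitch is 57 − 36 = fret 21.

21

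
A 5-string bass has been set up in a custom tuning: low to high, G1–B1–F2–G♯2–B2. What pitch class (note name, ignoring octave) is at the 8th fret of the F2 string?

The open F2 string plus 8 semitones: F–F#–G–G#–A–A#–B–C–C#.
(Equivalently spelled D♭.)

C♯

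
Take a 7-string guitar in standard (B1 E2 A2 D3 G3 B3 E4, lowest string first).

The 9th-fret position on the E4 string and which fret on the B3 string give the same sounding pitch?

14

E4 at fret 9 is E4 + 9 semitones = C#5.
The open B3 string is 5 semitones below the open E4, so the same pitch on the B3 string lies at fret 9 + 5 = 14.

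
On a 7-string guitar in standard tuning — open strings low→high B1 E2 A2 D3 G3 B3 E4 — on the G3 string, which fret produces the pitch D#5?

D#5 is 20 semitones above the open G3 (G–G#–A–A#–…–C#–D–D#), so it sits at fret 20.

20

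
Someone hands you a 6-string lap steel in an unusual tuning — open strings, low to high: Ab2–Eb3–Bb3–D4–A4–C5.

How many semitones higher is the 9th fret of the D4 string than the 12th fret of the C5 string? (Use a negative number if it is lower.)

-13 semitones

D4 at fret 9 → B4 (MIDI 71); C5 at fret 12 → C6 (MIDI 84).
71 − 84 = -13, so the two pitches are 13 semitones apart.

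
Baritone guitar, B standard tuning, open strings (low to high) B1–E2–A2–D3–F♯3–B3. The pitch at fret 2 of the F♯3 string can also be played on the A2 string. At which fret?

F♯3 at fret 2 is F♯3 + 2 semitones = G♯3.
The open A2 string is 9 semitones below the open F♯3, so the same pitch on the A2 string lies at fret 2 + 9 = 11.

11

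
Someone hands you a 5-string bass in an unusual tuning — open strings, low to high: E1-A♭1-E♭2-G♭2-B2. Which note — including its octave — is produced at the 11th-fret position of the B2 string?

B2 is MIDI 47. Adding 11 gives 58, which is B♭3.
(Equivalently spelled A♯3.)

B♭3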